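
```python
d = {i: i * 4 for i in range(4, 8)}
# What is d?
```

{4: 16, 5: 20, 6: 24, 7: 28}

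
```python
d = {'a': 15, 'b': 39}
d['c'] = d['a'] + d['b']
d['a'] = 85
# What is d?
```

After line 1: d = {'a': 15, 'b': 39}
After line 2 (d['c'] = 15 + 39): d = {'a': 15, 'b': 39, 'c': 54}
After line 3: d = {'a': 85, 'b': 39, 'c': 54}

{'a': 85, 'b': 39, 'c': 54}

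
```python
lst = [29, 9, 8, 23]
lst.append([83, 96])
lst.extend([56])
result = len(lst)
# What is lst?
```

After line 1: lst = [29, 9, 8, 23]
After line 2 (append adds [83, 96] as single element): lst = [29, 9, 8, 23, [83, 96]]
After line 3 (extend unpacks [56], adds 56): lst = [29, 9, 8, 23, [83, 96], 56]
After line 4: result = len(lst) = 6

[29, 9, 8, 23, [83, 96], 56]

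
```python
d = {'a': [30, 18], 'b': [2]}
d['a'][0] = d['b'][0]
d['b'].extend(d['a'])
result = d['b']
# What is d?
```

After line 1: d = {'a': [30, 18], 'b': [2]}
After line 2 (a[0] = b[0] = 2): d = {'a': [2, 18], 'b': [2]}
After line 3 (b.extend(a) appends [2, 18]): d = {'a': [2, 18], 'b': [2, 2, 18]}
After line 4: result = d['b'] = [2, 2, 18]

{'a': [2, 18], 'b': [2, 2, 18]}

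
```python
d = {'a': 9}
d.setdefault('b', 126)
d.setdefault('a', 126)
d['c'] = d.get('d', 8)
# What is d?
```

After line 1: d = {'a': 9}
After line 2 (setdefault adds 'b'=126): d = {'a': 9, 'b': 126}
After line 3 (setdefault 'a' no-op, already exists): d = {'a': 9, 'b': 126}
After line 4 (get('d', 8) returns default since 'd' not in d): d = {'a': 9, 'b': 126, 'c': 8}

{'a': 9, 'b': 126, 'c': 8}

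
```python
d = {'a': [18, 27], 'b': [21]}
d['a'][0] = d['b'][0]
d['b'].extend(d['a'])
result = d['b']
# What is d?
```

After line 1: d = {'a': [18, 27], 'b': [21]}
After line 2 (a[0] = b[0] = 21): d = {'a': [21, 27], 'b': [21]}
After line 3 (b.extend(a) appends [21, 27]): d = {'a': [21, 27], 'b': [21, 21, 27]}
After line 4: result = d['b'] = [21, 21, 27]

{'a': [21, 27], 'b': [21, 21, 27]}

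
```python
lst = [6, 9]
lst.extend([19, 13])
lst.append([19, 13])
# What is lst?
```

After line 1: lst = [6, 9]
After line 2 (extend unpacks [19, 13]): lst = [6, 9, 19, 13]
After line 3 (append adds [19, 13] as single element): lst = [6, 9, 19, 13, [19, 13]]

[6, 9, 19, 13, [19, 13]]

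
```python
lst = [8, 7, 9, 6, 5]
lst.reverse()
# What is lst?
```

[5, 6, 9, 7, 8]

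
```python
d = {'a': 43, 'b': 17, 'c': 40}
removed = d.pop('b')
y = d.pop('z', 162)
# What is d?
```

After line 1: d = {'a': 43, 'b': 17, 'c': 40}
After line 2 (pop 'b' returns 17): d = {'a': 43, 'c': 40}, removed = 17
After line 3 (pop 'z' missing, returns default 162): d = {'a': 43, 'c': 40}, y = 162

{'a': 43, 'c': 40}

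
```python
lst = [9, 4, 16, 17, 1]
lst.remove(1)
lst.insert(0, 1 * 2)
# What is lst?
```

After line 1: lst = [9, 4, 16, 17, 1]
After line 2 (remove first 1): lst = [9, 4, 16, 17]
After line 3 (insert 2 at index 0): lst = [2, 9, 4, 16, 17]

[2, 9, 4, 16, 17]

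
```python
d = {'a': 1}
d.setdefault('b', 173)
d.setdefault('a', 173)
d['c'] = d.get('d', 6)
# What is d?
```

After line 1: d = {'a': 1}
After line 2 (setdefault adds 'b'=173): d = {'a': 1, 'b': 173}
After line 3 (setdefault 'a' no-op, already exists): d = {'a': 1, 'b': 173}
After line 4 (get('d', 6) returns default since 'd' not in d): d = {'a': 1, 'b': 173, 'c': 6}

{'a': 1, 'b': 173, 'c': 6}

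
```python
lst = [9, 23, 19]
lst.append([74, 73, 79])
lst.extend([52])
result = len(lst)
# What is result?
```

After line 1: lst = [9, 23, 19]
After line 2 (append adds [74, 73, 79] as single element): lst = [9, 23, 19, [74, 73, 79]]
After line 3 (extend unpacks [52], adds 52): lst = [9, 23, 19, [74, 73, 79], 52]
After line 4: result = len(lst) = 5

5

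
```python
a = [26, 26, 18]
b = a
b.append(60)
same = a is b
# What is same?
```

After line 1: a = [26, 26, 18]
After line 2 (b = a is an alias, same object): a = [26, 26, 18], b = [26, 26, 18]
After line 3 (b.append mutates the shared list): a = [26, 26, 18, 60], b = [26, 26, 18, 60]
After line 4 (same = a is b; same object -> True): same = True

True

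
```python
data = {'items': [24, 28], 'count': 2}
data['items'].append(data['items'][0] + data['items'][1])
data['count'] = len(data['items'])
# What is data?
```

After line 1: data = {'items': [24, 28], 'count': 2}
After line 2 (append 24 + 28 = 52): data = {'items': [24, 28, 52], 'count': 2}
After line 3 (count = len(items) = 3): data = {'items': [24, 28, 52], 'count': 3}

{'items': [24, 28, 52], 'count': 3}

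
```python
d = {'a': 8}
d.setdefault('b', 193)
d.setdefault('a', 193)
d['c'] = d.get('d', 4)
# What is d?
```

After line 1: d = {'a': 8}
After line 2 (setdefault adds 'b'=193): d = {'a': 8, 'b': 193}
After line 3 (setdefault 'a' no-op, already exists): d = {'a': 8, 'b': 193}
After line 4 (get('d', 4) returns default since 'd' not in d): d = {'a': 8, 'b': 193, 'c': 4}

{'a': 8, 'b': 193, 'c': 4}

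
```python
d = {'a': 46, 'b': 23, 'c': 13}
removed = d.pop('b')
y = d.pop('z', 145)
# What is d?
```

After line 1: d = {'a': 46, 'b': 23, 'c': 13}
After line 2 (pop 'b' returns 23): d = {'a': 46, 'c': 13}, removed = 23
After line 3 (pop 'z' missing, returns default 145): d = {'a': 46, 'c': 13}, y = 145

{'a': 46, 'c': 13}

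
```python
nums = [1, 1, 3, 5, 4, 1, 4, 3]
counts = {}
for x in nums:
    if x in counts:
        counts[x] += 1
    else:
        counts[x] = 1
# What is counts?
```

Initial: counts = {}, nums = [1, 1, 3, 5, 4, 1, 4, 3]
See 1: counts = {1: 1}
See 1: counts = {1: 2}
See 3: counts = {1: 2, 3: 1}
See 5: counts = {1: 2, 3: 1, 5: 1}
See 4: counts = {1: 2, 3: 1, 5: 1, 4: 1}
See 1: counts = {1: 3, 3: 1, 5: 1, 4: 1}
See 4: counts = {1: 3, 3: 1, 5: 1, 4: 2}
See 3: counts = {1: 3, 3: 2, 5: 1, 4: 2}

{1: 3, 3: 2, 5: 1, 4: 2}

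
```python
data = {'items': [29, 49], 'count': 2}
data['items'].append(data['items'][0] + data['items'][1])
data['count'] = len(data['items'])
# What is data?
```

After line 1: data = {'items': [29, 49], 'count': 2}
After line 2 (append 29 + 49 = 78): data = {'items': [29, 49, 78], 'count': 2}
After line 3 (count = len(items) = 3): data = {'items': [29, 49, 78], 'count': 3}

{'items': [29, 49, 78], 'count': 3}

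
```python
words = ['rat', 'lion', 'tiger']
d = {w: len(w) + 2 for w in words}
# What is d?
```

{'rat': 5, 'lion': 6, 'tiger': 7}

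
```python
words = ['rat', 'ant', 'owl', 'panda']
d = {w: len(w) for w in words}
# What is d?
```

{'rat': 3, 'ant': 3, 'owl': 3, 'panda': 5}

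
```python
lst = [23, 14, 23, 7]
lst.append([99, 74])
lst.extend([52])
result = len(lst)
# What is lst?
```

After line 1: lst = [23, 14, 23, 7]
After line 2 (append adds [99, 74] as single element): lst = [23, 14, 23, 7, [99, 74]]
After line 3 (extend unpacks [52], adds 52): lst = [23, 14, 23, 7, [99, 74], 52]
After line 4: result = len(lst) = 6

[23, 14, 23, 7, [99, 74], 52]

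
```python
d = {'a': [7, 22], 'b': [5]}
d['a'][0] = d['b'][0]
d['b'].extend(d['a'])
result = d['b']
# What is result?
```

After line 1: d = {'a': [7, 22], 'b': [5]}
After line 2 (a[0] = b[0] = 5): d = {'a': [5, 22], 'b': [5]}
After line 3 (b.extend(a) appends [5, 22]): d = {'a': [5, 22], 'b': [5, 5, 22]}
After line 4: result = d['b'] = [5, 5, 22]

[5, 5, 22]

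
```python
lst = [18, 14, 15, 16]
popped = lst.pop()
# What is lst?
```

[18, 14, 15]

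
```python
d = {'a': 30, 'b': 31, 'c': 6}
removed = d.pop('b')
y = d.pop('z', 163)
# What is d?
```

After line 1: d = {'a': 30, 'b': 31, 'c': 6}
After line 2 (pop 'b' returns 31): d = {'a': 30, 'c': 6}, removed = 31
After line 3 (pop 'z' missing, returns default 163): d = {'a': 30, 'c': 6}, y = 163

{'a': 30, 'c': 6}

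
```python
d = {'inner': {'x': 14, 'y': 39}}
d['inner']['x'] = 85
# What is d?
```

After line 1: d = {'inner': {'x': 14, 'y': 39}}
After line 2 (inner x overwritten): d = {'inner': {'x': 85, 'y': 39}}

{'inner': {'x': 85, 'y': 39}}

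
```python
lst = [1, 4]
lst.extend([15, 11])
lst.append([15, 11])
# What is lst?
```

After line 1: lst = [1, 4]
After line 2 (extend unpacks [15, 11]): lst = [1, 4, 15, 11]
After line 3 (append adds [15, 11] as single element): lst = [1, 4, 15, 11, [15, 11]]

[1, 4, 15, 11, [15, 11]]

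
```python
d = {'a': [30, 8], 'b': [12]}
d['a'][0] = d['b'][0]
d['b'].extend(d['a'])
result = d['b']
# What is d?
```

After line 1: d = {'a': [30, 8], 'b': [12]}
After line 2 (a[0] = b[0] = 12): d = {'a': [12, 8], 'b': [12]}
After line 3 (b.extend(a) appends [12, 8]): d = {'a': [12, 8], 'b': [12, 12, 8]}
After line 4: result = d['b'] = [12, 12, 8]

{'a': [12, 8], 'b': [12, 12, 8]}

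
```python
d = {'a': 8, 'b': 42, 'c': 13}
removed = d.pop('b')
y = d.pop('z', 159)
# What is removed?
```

After line 1: d = {'a': 8, 'b': 42, 'c': 13}
After line 2 (pop 'b' returns 42): d = {'a': 8, 'c': 13}, removed = 42
After line 3 (pop 'z' missing, returns default 159): d = {'a': 8, 'c': 13}, y = 159

42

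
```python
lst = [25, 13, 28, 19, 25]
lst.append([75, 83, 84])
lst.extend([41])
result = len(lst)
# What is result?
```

After line 1: lst = [25, 13, 28, 19, 25]
After line 2 (append adds [75, 83, 84] as single element): lst = [25, 13, 28, 19, 25, [75, 83, 84]]
After line 3 (extend unpacks [41], adds 41): lst = [25, 13, 28, 19, 25, [75, 83, 84], 41]
After line 4: result = len(lst) = 7

7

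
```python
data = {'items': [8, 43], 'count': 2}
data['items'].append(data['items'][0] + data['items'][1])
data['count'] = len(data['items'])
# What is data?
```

After line 1: data = {'items': [8, 43], 'count': 2}
After line 2 (append 8 + 43 = 51): data = {'items': [8, 43, 51], 'count': 2}
After line 3 (count = len(items) = 3): data = {'items': [8, 43, 51], 'count': 3}

{'items': [8, 43, 51], 'count': 3}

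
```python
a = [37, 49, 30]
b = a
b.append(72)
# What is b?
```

After line 1: a = [37, 49, 30]
After line 2 (b = a is an alias, same object): a = [37, 49, 30], b = [37, 49, 30]
After line 3 (b.append mutates the shared list): a = [37, 49, 30, 72], b = [37, 49, 30, 72]

[37, 49, 30, 72]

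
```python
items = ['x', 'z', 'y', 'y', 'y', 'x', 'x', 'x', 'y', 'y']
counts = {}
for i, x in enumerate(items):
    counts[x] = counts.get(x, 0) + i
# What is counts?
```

Initial: counts = {}, items = ['x', 'z', 'y', 'y', 'y', 'x', 'x', 'x', 'y', 'y']
i=0, x='x': counts = {'x': 0}
i=1, x='z': counts = {'x': 0, 'z': 1}
i=2, x='y': counts = {'x': 0, 'z': 1, 'y': 2}
i=3, x='y': counts = {'x': 0, 'z': 1, 'y': 5}
i=4, x='y': counts = {'x': 0, 'z': 1, 'y': 9}
i=5, x='x': counts = {'x': 5, 'z': 1, 'y': 9}
i=6, x='x': counts = {'x': 11, 'z': 1, 'y': 9}
i=7, x='x': counts = {'x': 18, 'z': 1, 'y': 9}
i=8, x='y': counts = {'x': 18, 'z': 1, 'y': 17}
i=9, x='y': counts = {'x': 18, 'z': 1, 'y': 26}

{'x': 18, 'z': 1, 'y': 26}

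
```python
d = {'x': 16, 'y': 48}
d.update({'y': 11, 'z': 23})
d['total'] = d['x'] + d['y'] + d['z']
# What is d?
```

After line 1: d = {'x': 16, 'y': 48}
After line 2 (y overwritten, z added): d = {'x': 16, 'y': 11, 'z': 23}
After line 3 (total = 16 + 11 + 23 = 50): d = {'x': 16, 'y': 11, 'z': 23, 'total': 50}

{'x': 16, 'y': 11, 'z': 23, 'total': 50}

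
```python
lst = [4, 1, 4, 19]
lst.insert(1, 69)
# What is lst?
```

[4, 69, 1, 4, 19]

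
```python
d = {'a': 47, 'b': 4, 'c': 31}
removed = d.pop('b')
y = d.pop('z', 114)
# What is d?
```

After line 1: d = {'a': 47, 'b': 4, 'c': 31}
After line 2 (pop 'b' returns 4): d = {'a': 47, 'c': 31}, removed = 4
After line 3 (pop 'z' missing, returns default 114): d = {'a': 47, 'c': 31}, y = 114

{'a': 47, 'c': 31}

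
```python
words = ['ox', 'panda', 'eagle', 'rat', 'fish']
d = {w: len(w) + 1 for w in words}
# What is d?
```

{'ox': 3, 'panda': 6, 'eagle': 6, 'rat': 4, 'fish': 5}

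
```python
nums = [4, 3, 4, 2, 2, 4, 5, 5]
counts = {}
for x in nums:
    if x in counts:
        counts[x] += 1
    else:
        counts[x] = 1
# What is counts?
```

Initial: counts = {}, nums = [4, 3, 4, 2, 2, 4, 5, 5]
See 4: counts = {4: 1}
See 3: counts = {4: 1, 3: 1}
See 4: counts = {4: 2, 3: 1}
See 2: counts = {4: 2, 3: 1, 2: 1}
See 2: counts = {4: 2, 3: 1, 2: 2}
See 4: counts = {4: 3, 3: 1, 2: 2}
See 5: counts = {4: 3, 3: 1, 2: 2, 5: 1}
See 5: counts = {4: 3, 3: 1, 2: 2, 5: 2}

{4: 3, 3: 1, 2: 2, 5: 2}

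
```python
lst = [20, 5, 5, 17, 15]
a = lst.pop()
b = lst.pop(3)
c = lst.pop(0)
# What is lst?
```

After line 1: lst = [20, 5, 5, 17, 15]
After line 2 (pop() -> a = 15): lst = [20, 5, 5, 17]
After line 3 (pop(3) -> b = 17): lst = [20, 5, 5]
After line 4 (pop(0) -> c = 20): lst = [5, 5]

[5, 5]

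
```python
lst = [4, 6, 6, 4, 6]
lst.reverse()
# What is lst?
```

[6, 4, 6, 6, 4]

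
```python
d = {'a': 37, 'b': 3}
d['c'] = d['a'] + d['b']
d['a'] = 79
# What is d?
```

After line 1: d = {'a': 37, 'b': 3}
After line 2 (d['c'] = 37 + 3): d = {'a': 37, 'b': 3, 'c': 40}
After line 3: d = {'a': 79, 'b': 3, 'c': 40}

{'a': 79, 'b': 3, 'c': 40}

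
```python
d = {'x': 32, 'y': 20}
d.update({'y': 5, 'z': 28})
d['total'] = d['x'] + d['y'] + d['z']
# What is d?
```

After line 1: d = {'x': 32, 'y': 20}
After line 2 (y overwritten, z added): d = {'x': 32, 'y': 5, 'z': 28}
After line 3 (total = 32 + 5 + 28 = 65): d = {'x': 32, 'y': 5, 'z': 28, 'total': 65}

{'x': 32, 'y': 5, 'z': 28, 'total': 65}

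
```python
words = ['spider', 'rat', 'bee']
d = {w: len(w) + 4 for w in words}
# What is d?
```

{'spider': 10, 'rat': 7, 'bee': 7}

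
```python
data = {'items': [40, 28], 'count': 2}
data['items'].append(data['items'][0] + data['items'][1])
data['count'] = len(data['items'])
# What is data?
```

After line 1: data = {'items': [40, 28], 'count': 2}
After line 2 (append 40 + 28 = 68): data = {'items': [40, 28, 68], 'count': 2}
After line 3 (count = len(items) = 3): data = {'items': [40, 28, 68], 'count': 3}

{'items': [40, 28, 68], 'count': 3}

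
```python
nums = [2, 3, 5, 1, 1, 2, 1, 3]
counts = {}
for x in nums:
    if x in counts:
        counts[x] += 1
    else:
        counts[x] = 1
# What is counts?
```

Initial: counts = {}, nums = [2, 3, 5, 1, 1, 2, 1, 3]
See 2: counts = {2: 1}
See 3: counts = {2: 1, 3: 1}
See 5: counts = {2: 1, 3: 1, 5: 1}
See 1: counts = {2: 1, 3: 1, 5: 1, 1: 1}
See 1: counts = {2: 1, 3: 1, 5: 1, 1: 2}
See 2: counts = {2: 2, 3: 1, 5: 1, 1: 2}
See 1: counts = {2: 2, 3: 1, 5: 1, 1: 3}
See 3: counts = {2: 2, 3: 2, 5: 1, 1: 3}

{2: 2, 3: 2, 5: 1, 1: 3}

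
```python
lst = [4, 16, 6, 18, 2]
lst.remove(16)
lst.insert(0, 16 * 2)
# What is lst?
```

After line 1: lst = [4, 16, 6, 18, 2]
After line 2 (remove first 16): lst = [4, 6, 18, 2]
After line 3 (insert 32 at index 0): lst = [32, 4, 6, 18, 2]

[32, 4, 6, 18, 2]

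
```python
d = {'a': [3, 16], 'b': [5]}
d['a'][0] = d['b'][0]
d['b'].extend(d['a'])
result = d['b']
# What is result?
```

After line 1: d = {'a': [3, 16], 'b': [5]}
After line 2 (a[0] = b[0] = 5): d = {'a': [5, 16], 'b': [5]}
After line 3 (b.extend(a) appends [5, 16]): d = {'a': [5, 16], 'b': [5, 5, 16]}
After line 4: result = d['b'] = [5, 5, 16]

[5, 5, 16]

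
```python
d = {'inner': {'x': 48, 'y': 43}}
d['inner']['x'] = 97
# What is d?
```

After line 1: d = {'inner': {'x': 48, 'y': 43}}
After line 2 (inner x overwritten): d = {'inner': {'x': 97, 'y': 43}}

{'inner': {'x': 97, 'y': 43}}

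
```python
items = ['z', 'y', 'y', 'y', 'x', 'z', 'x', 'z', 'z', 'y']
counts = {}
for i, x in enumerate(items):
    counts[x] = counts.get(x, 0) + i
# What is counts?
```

Initial: counts = {}, items = ['z', 'y', 'y', 'y', 'x', 'z', 'x', 'z', 'z', 'y']
i=0, x='z': counts = {'z': 0}
i=1, x='y': counts = {'z': 0, 'y': 1}
i=2, x='y': counts = {'z': 0, 'y': 3}
i=3, x='y': counts = {'z': 0, 'y': 6}
i=4, x='x': counts = {'z': 0, 'y': 6, 'x': 4}
i=5, x='z': counts = {'z': 5, 'y': 6, 'x': 4}
i=6, x='x': counts = {'z': 5, 'y': 6, 'x': 10}
i=7, x='z': counts = {'z': 12, 'y': 6, 'x': 10}
i=8, x='z': counts = {'z': 20, 'y': 6, 'x': 10}
i=9, x='y': counts = {'z': 20, 'y': 15, 'x': 10}

{'z': 20, 'y': 15, 'x': 10}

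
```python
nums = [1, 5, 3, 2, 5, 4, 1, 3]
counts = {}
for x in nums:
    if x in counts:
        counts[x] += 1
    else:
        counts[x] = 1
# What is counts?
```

Initial: counts = {}, nums = [1, 5, 3, 2, 5, 4, 1, 3]
See 1: counts = {1: 1}
See 5: counts = {1: 1, 5: 1}
See 3: counts = {1: 1, 5: 1, 3: 1}
See 2: counts = {1: 1, 5: 1, 3: 1, 2: 1}
See 5: counts = {1: 1, 5: 2, 3: 1, 2: 1}
See 4: counts = {1: 1, 5: 2, 3: 1, 2: 1, 4: 1}
See 1: counts = {1: 2, 5: 2, 3: 1, 2: 1, 4: 1}
See 3: counts = {1: 2, 5: 2, 3: 2, 2: 1, 4: 1}

{1: 2, 5: 2, 3: 2, 2: 1, 4: 1}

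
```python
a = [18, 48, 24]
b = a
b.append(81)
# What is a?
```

After line 1: a = [18, 48, 24]
After line 2 (b = a is an alias, same object): a = [18, 48, 24], b = [18, 48, 24]
After line 3 (b.append mutates the shared list): a = [18, 48, 24, 81], b = [18, 48, 24, 81]

[18, 48, 24, 81]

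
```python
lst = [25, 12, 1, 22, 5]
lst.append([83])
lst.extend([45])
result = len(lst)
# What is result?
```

After line 1: lst = [25, 12, 1, 22, 5]
After line 2 (append adds [83] as single element): lst = [25, 12, 1, 22, 5, [83]]
After line 3 (extend unpacks [45], adds 45): lst = [25, 12, 1, 22, 5, [83], 45]
After line 4: result = len(lst) = 7

7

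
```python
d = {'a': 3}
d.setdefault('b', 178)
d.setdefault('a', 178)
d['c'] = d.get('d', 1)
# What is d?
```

After line 1: d = {'a': 3}
After line 2 (setdefault adds 'b'=178): d = {'a': 3, 'b': 178}
After line 3 (setdefault 'a' no-op, already exists): d = {'a': 3, 'b': 178}
After line 4 (get('d', 1) returns default since 'd' not in d): d = {'a': 3, 'b': 178, 'c': 1}

{'a': 3, 'b': 178, 'c': 1}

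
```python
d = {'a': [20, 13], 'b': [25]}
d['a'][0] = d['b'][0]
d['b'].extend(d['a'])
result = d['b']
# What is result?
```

After line 1: d = {'a': [20, 13], 'b': [25]}
After line 2 (a[0] = b[0] = 25): d = {'a': [25, 13], 'b': [25]}
After line 3 (b.extend(a) appends [25, 13]): d = {'a': [25, 13], 'b': [25, 25, 13]}
After line 4: result = d['b'] = [25, 25, 13]

[25, 25, 13]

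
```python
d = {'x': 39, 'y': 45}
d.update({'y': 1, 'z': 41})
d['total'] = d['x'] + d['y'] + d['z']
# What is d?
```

After line 1: d = {'x': 39, 'y': 45}
After line 2 (y overwritten, z added): d = {'x': 39, 'y': 1, 'z': 41}
After line 3 (total = 39 + 1 + 41 = 81): d = {'x': 39, 'y': 1, 'z': 41, 'total': 81}

{'x': 39, 'y': 1, 'z': 41, 'total': 81}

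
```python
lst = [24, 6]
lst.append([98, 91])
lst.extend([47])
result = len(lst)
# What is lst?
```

After line 1: lst = [24, 6]
After line 2 (append adds [98, 91] as single element): lst = [24, 6, [98, 91]]
After line 3 (extend unpacks [47], adds 47): lst = [24, 6, [98, 91], 47]
After line 4: result = len(lst) = 4

[24, 6, [98, 91], 47]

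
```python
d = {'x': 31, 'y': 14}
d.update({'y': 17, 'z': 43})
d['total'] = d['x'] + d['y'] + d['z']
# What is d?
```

After line 1: d = {'x': 31, 'y': 14}
After line 2 (y overwritten, z added): d = {'x': 31, 'y': 17, 'z': 43}
After line 3 (total = 31 + 17 + 43 = 91): d = {'x': 31, 'y': 17, 'z': 43, 'total': 91}

{'x': 31, 'y': 17, 'z': 43, 'total': 91}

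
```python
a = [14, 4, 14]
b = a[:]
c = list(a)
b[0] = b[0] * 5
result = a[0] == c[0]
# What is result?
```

After line 1: a = [14, 4, 14]
After line 2 (b = a[:], copy): a = [14, 4, 14], b = [14, 4, 14]
After line 3 (c = list(a) is a copy, new object): c = [14, 4, 14]
After line 4 (b[0] = 14 * 5 = 70; only b mutates (copy)): a = [14, 4, 14], b = [70, 4, 14], c = [14, 4, 14]
After line 5 (a[0] = 14, c[0] = 14; result = True)

True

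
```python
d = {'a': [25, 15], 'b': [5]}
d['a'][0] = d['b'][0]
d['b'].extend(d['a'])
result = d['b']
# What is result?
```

After line 1: d = {'a': [25, 15], 'b': [5]}
After line 2 (a[0] = b[0] = 5): d = {'a': [5, 15], 'b': [5]}
After line 3 (b.extend(a) appends [5, 15]): d = {'a': [5, 15], 'b': [5, 5, 15]}
After line 4: result = d['b'] = [5, 5, 15]

[5, 5, 15]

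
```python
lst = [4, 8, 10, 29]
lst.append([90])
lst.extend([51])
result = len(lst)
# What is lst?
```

After line 1: lst = [4, 8, 10, 29]
After line 2 (append adds [90] as single element): lst = [4, 8, 10, 29, [90]]
After line 3 (extend unpacks [51], adds 51): lst = [4, 8, 10, 29, [90], 51]
After line 4: result = len(lst) = 6

[4, 8, 10, 29, [90], 51]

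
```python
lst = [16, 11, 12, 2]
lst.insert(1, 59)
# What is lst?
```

[16, 59, 11, 12, 2]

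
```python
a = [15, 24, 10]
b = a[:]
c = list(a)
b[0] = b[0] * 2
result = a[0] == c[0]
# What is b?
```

After line 1: a = [15, 24, 10]
After line 2 (b = a[:], copy): a = [15, 24, 10], b = [15, 24, 10]
After line 3 (c = list(a) is a copy, new object): c = [15, 24, 10]
After line 4 (b[0] = 15 * 2 = 30; only b mutates (copy)): a = [15, 24, 10], b = [30, 24, 10], c = [15, 24, 10]
After line 5 (a[0] = 15, c[0] = 15; result = True)

[30, 24, 10]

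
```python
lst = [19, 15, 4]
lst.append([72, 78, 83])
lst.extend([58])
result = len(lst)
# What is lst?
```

After line 1: lst = [19, 15, 4]
After line 2 (append adds [72, 78, 83] as single element): lst = [19, 15, 4, [72, 78, 83]]
After line 3 (extend unpacks [58], adds 58): lst = [19, 15, 4, [72, 78, 83], 58]
After line 4: result = len(lst) = 5

[19, 15, 4, [72, 78, 83], 58]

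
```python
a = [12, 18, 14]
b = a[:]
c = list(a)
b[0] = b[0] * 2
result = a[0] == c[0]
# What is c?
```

After line 1: a = [12, 18, 14]
After line 2 (b = a[:], copy): a = [12, 18, 14], b = [12, 18, 14]
After line 3 (c = list(a) is a copy, new object): c = [12, 18, 14]
After line 4 (b[0] = 12 * 2 = 24; only b mutates (copy)): a = [12, 18, 14], b = [24, 18, 14], c = [12, 18, 14]
After line 5 (a[0] = 12, c[0] = 12; result = True)

[12, 18, 14]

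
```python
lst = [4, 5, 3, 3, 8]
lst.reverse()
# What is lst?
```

[8, 3, 3, 5, 4]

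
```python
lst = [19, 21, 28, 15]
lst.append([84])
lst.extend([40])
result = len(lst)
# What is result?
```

After line 1: lst = [19, 21, 28, 15]
After line 2 (append adds [84] as single element): lst = [19, 21, 28, 15, [84]]
After line 3 (extend unpacks [40], adds 40): lst = [19, 21, 28, 15, [84], 40]
After line 4: result = len(lst) = 6

6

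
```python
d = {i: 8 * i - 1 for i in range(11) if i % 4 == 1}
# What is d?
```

{1: 7, 5: 39, 9: 71}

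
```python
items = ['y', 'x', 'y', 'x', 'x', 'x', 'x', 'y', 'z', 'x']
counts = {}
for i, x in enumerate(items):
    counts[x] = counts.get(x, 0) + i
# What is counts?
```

Initial: counts = {}, items = ['y', 'x', 'y', 'x', 'x', 'x', 'x', 'y', 'z', 'x']
i=0, x='y': counts = {'y': 0}
i=1, x='x': counts = {'y': 0, 'x': 1}
i=2, x='y': counts = {'y': 2, 'x': 1}
i=3, x='x': counts = {'y': 2, 'x': 4}
i=4, x='x': counts = {'y': 2, 'x': 8}
i=5, x='x': counts = {'y': 2, 'x': 13}
i=6, x='x': counts = {'y': 2, 'x': 19}
i=7, x='y': counts = {'y': 9, 'x': 19}
i=8, x='z': counts = {'y': 9, 'x': 19, 'z': 8}
i=9, x='x': counts = {'y': 9, 'x': 28, 'z': 8}

{'y': 9, 'x': 28, 'z': 8}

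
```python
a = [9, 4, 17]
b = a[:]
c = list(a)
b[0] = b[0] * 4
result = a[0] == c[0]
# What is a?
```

After line 1: a = [9, 4, 17]
After line 2 (b = a[:], copy): a = [9, 4, 17], b = [9, 4, 17]
After line 3 (c = list(a) is a copy, new object): c = [9, 4, 17]
After line 4 (b[0] = 9 * 4 = 36; only b mutates (copy)): a = [9, 4, 17], b = [36, 4, 17], c = [9, 4, 17]
After line 5 (a[0] = 9, c[0] = 9; result = True)

[9, 4, 17]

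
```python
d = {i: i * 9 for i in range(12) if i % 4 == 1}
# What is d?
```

{1: 9, 5: 45, 9: 81}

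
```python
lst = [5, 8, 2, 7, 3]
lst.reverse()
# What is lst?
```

[3, 7, 2, 8, 5]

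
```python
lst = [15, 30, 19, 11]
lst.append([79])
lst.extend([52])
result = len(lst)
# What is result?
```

After line 1: lst = [15, 30, 19, 11]
After line 2 (append adds [79] as single element): lst = [15, 30, 19, 11, [79]]
After line 3 (extend unpacks [52], adds 52): lst = [15, 30, 19, 11, [79], 52]
After line 4: result = len(lst) = 6

6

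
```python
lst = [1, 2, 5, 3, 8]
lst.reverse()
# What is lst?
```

[8, 3, 5, 2, 1]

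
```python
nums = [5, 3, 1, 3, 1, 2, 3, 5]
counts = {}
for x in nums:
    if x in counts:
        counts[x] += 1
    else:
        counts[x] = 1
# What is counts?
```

Initial: counts = {}, nums = [5, 3, 1, 3, 1, 2, 3, 5]
See 5: counts = {5: 1}
See 3: counts = {5: 1, 3: 1}
See 1: counts = {5: 1, 3: 1, 1: 1}
See 3: counts = {5: 1, 3: 2, 1: 1}
See 1: counts = {5: 1, 3: 2, 1: 2}
See 2: counts = {5: 1, 3: 2, 1: 2, 2: 1}
See 3: counts = {5: 1, 3: 3, 1: 2, 2: 1}
See 5: counts = {5: 2, 3: 3, 1: 2, 2: 1}

{5: 2, 3: 3, 1: 2, 2: 1}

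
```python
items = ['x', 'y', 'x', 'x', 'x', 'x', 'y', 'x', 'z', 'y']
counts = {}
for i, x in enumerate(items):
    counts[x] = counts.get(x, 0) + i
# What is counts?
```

Initial: counts = {}, items = ['x', 'y', 'x', 'x', 'x', 'x', 'y', 'x', 'z', 'y']
i=0, x='x': counts = {'x': 0}
i=1, x='y': counts = {'x': 0, 'y': 1}
i=2, x='x': counts = {'x': 2, 'y': 1}
i=3, x='x': counts = {'x': 5, 'y': 1}
i=4, x='x': counts = {'x': 9, 'y': 1}
i=5, x='x': counts = {'x': 14, 'y': 1}
i=6, x='y': counts = {'x': 14, 'y': 7}
i=7, x='x': counts = {'x': 21, 'y': 7}
i=8, x='z': counts = {'x': 21, 'y': 7, 'z': 8}
i=9, x='y': counts = {'x': 21, 'y': 16, 'z': 8}

{'x': 21, 'y': 16, 'z': 8}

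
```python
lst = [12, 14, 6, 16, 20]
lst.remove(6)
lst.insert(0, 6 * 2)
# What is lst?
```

After line 1: lst = [12, 14, 6, 16, 20]
After line 2 (remove first 6): lst = [12, 14, 16, 20]
After line 3 (insert 12 at index 0): lst = [12, 12, 14, 16, 20]

[12, 12, 14, 16, 20]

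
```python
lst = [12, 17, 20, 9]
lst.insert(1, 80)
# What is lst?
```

[12, 80, 17, 20, 9]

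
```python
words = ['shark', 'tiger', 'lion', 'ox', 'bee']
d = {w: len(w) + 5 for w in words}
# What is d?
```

{'shark': 10, 'tiger': 10, 'lion': 9, 'ox': 7, 'bee': 8}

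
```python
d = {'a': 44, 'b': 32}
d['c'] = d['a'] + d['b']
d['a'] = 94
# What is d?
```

After line 1: d = {'a': 44, 'b': 32}
After line 2 (d['c'] = 44 + 32): d = {'a': 44, 'b': 32, 'c': 76}
After line 3: d = {'a': 94, 'b': 32, 'c': 76}

{'a': 94, 'b': 32, 'c': 76}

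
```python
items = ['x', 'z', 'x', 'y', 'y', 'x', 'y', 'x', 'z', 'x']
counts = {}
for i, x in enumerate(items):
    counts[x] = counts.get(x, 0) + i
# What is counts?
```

Initial: counts = {}, items = ['x', 'z', 'x', 'y', 'y', 'x', 'y', 'x', 'z', 'x']
i=0, x='x': counts = {'x': 0}
i=1, x='z': counts = {'x': 0, 'z': 1}
i=2, x='x': counts = {'x': 2, 'z': 1}
i=3, x='y': counts = {'x': 2, 'z': 1, 'y': 3}
i=4, x='y': counts = {'x': 2, 'z': 1, 'y': 7}
i=5, x='x': counts = {'x': 7, 'z': 1, 'y': 7}
i=6, x='y': counts = {'x': 7, 'z': 1, 'y': 13}
i=7, x='x': counts = {'x': 14, 'z': 1, 'y': 13}
i=8, x='z': counts = {'x': 14, 'z': 9, 'y': 13}
i=9, x='x': counts = {'x': 23, 'z': 9, 'y': 13}

{'x': 23, 'z': 9, 'y': 13}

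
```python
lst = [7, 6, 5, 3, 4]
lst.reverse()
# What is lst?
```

[4, 3, 5, 6, 7]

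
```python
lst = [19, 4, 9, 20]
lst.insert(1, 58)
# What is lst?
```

[19, 58, 4, 9, 20]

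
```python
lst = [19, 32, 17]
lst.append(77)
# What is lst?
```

[19, 32, 17, 77]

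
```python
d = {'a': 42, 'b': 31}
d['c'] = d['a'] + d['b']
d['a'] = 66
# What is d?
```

After line 1: d = {'a': 42, 'b': 31}
After line 2 (d['c'] = 42 + 31): d = {'a': 42, 'b': 31, 'c': 73}
After line 3: d = {'a': 66, 'b': 31, 'c': 73}

{'a': 66, 'b': 31, 'c': 73}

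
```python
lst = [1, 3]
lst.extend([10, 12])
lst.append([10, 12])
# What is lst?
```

After line 1: lst = [1, 3]
After line 2 (extend unpacks [10, 12]): lst = [1, 3, 10, 12]
After line 3 (append adds [10, 12] as single element): lst = [1, 3, 10, 12, [10, 12]]

[1, 3, 10, 12, [10, 12]]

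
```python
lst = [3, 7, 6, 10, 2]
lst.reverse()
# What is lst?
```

[2, 10, 6, 7, 3]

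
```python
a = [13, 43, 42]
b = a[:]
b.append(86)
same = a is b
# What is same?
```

After line 1: a = [13, 43, 42]
After line 2 (b = a[:] is a shallow copy, new object): a = [13, 43, 42], b = [13, 43, 42]
After line 3 (append only mutates b): a = [13, 43, 42], b = [13, 43, 42, 86]
After line 4 (same = a is b; different objects -> False): same = False

False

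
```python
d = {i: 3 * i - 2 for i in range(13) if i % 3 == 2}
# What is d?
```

{2: 4, 5: 13, 8: 22, 11: 31}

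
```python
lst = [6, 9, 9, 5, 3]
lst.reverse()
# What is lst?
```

[3, 5, 9, 9, 6]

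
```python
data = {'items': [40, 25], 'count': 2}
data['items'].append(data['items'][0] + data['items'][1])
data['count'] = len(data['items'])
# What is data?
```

After line 1: data = {'items': [40, 25], 'count': 2}
After line 2 (append 40 + 25 = 65): data = {'items': [40, 25, 65], 'count': 2}
After line 3 (count = len(items) = 3): data = {'items': [40, 25, 65], 'count': 3}

{'items': [40, 25, 65], 'count': 3}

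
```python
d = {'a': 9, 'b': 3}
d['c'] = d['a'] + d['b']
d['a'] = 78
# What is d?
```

After line 1: d = {'a': 9, 'b': 3}
After line 2 (d['c'] = 9 + 3): d = {'a': 9, 'b': 3, 'c': 12}
After line 3: d = {'a': 78, 'b': 3, 'c': 12}

{'a': 78, 'b': 3, 'c': 12}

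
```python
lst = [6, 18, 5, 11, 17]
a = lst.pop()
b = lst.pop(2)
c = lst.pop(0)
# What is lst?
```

After line 1: lst = [6, 18, 5, 11, 17]
After line 2 (pop() -> a = 17): lst = [6, 18, 5, 11]
After line 3 (pop(2) -> b = 5): lst = [6, 18, 11]
After line 4 (pop(0) -> c = 6): lst = [18, 11]

[18, 11]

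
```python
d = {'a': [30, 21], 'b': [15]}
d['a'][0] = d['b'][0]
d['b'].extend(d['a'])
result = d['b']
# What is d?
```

After line 1: d = {'a': [30, 21], 'b': [15]}
After line 2 (a[0] = b[0] = 15): d = {'a': [15, 21], 'b': [15]}
After line 3 (b.extend(a) appends [15, 21]): d = {'a': [15, 21], 'b': [15, 15, 21]}
After line 4: result = d['b'] = [15, 15, 21]

{'a': [15, 21], 'b': [15, 15, 21]}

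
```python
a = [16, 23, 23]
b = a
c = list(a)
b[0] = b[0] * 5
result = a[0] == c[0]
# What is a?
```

After line 1: a = [16, 23, 23]
After line 2 (b = a, alias): a = [16, 23, 23], b = [16, 23, 23]
After line 3 (c = list(a) is a copy, new object): c = [16, 23, 23]
After line 4 (b[0] = 16 * 5 = 80; mutates shared a/b): a = b = [80, 23, 23], c = [16, 23, 23]
After line 5 (a[0] = 80, c[0] = 16; result = False)

[80, 23, 23]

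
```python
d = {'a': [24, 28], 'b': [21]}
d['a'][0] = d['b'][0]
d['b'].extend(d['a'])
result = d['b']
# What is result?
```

After line 1: d = {'a': [24, 28], 'b': [21]}
After line 2 (a[0] = b[0] = 21): d = {'a': [21, 28], 'b': [21]}
After line 3 (b.extend(a) appends [21, 28]): d = {'a': [21, 28], 'b': [21, 21, 28]}
After line 4: result = d['b'] = [21, 21, 28]

[21, 21, 28]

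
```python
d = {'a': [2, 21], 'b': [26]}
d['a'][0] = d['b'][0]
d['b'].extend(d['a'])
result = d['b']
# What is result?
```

After line 1: d = {'a': [2, 21], 'b': [26]}
After line 2 (a[0] = b[0] = 26): d = {'a': [26, 21], 'b': [26]}
After line 3 (b.extend(a) appends [26, 21]): d = {'a': [26, 21], 'b': [26, 26, 21]}
After line 4: result = d['b'] = [26, 26, 21]

[26, 26, 21]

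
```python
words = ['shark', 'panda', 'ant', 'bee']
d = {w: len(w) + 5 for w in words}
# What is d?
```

{'shark': 10, 'panda': 10, 'ant': 8, 'bee': 8}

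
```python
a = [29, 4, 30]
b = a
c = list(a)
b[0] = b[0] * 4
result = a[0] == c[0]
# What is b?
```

After line 1: a = [29, 4, 30]
After line 2 (b = a, alias): a = [29, 4, 30], b = [29, 4, 30]
After line 3 (c = list(a) is a copy, new object): c = [29, 4, 30]
After line 4 (b[0] = 29 * 4 = 116; mutates shared a/b): a = b = [116, 4, 30], c = [29, 4, 30]
After line 5 (a[0] = 116, c[0] = 29; result = False)

[116, 4, 30]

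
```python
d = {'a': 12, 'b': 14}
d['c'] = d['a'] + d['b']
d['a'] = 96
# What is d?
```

After line 1: d = {'a': 12, 'b': 14}
After line 2 (d['c'] = 12 + 14): d = {'a': 12, 'b': 14, 'c': 26}
After line 3: d = {'a': 96, 'b': 14, 'c': 26}

{'a': 96, 'b': 14, 'c': 26}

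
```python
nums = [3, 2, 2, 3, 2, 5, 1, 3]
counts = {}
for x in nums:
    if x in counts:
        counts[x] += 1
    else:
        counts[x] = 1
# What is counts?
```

Initial: counts = {}, nums = [3, 2, 2, 3, 2, 5, 1, 3]
See 3: counts = {3: 1}
See 2: counts = {3: 1, 2: 1}
See 2: counts = {3: 1, 2: 2}
See 3: counts = {3: 2, 2: 2}
See 2: counts = {3: 2, 2: 3}
See 5: counts = {3: 2, 2: 3, 5: 1}
See 1: counts = {3: 2, 2: 3, 5: 1, 1: 1}
See 3: counts = {3: 3, 2: 3, 5: 1, 1: 1}

{3: 3, 2: 3, 5: 1, 1: 1}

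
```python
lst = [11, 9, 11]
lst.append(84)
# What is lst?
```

[11, 9, 11, 84]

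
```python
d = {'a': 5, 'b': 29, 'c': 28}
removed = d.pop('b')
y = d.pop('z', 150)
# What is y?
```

After line 1: d = {'a': 5, 'b': 29, 'c': 28}
After line 2 (pop 'b' returns 29): d = {'a': 5, 'c': 28}, removed = 29
After line 3 (pop 'z' missing, returns default 150): d = {'a': 5, 'c': 28}, y = 150

150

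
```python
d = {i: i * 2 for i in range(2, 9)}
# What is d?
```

{2: 4, 3: 6, 4: 8, 5: 10, 6: 12, 7: 14, 8: 16}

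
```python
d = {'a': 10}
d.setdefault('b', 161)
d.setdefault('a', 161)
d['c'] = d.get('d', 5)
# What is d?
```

After line 1: d = {'a': 10}
After line 2 (setdefault adds 'b'=161): d = {'a': 10, 'b': 161}
After line 3 (setdefault 'a' no-op, already exists): d = {'a': 10, 'b': 161}
After line 4 (get('d', 5) returns default since 'd' not in d): d = {'a': 10, 'b': 161, 'c': 5}

{'a': 10, 'b': 161, 'c': 5}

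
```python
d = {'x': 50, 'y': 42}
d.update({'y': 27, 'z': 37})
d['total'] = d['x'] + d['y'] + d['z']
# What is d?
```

After line 1: d = {'x': 50, 'y': 42}
After line 2 (y overwritten, z added): d = {'x': 50, 'y': 27, 'z': 37}
After line 3 (total = 50 + 27 + 37 = 114): d = {'x': 50, 'y': 27, 'z': 37, 'total': 114}

{'x': 50, 'y': 27, 'z': 37, 'total': 114}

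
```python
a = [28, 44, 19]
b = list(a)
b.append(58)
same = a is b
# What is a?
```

After line 1: a = [28, 44, 19]
After line 2 (b = list(a) is a shallow copy, new object): a = [28, 44, 19], b = [28, 44, 19]
After line 3 (append only mutates b): a = [28, 44, 19], b = [28, 44, 19, 58]
After line 4 (same = a is b; different objects -> False): same = False

[28, 44, 19]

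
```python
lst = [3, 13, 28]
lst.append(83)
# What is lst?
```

[3, 13, 28, 83]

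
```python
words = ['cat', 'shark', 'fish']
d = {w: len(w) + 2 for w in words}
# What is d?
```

{'cat': 5, 'shark': 7, 'fish': 6}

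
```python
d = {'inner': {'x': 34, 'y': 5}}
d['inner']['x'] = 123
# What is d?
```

After line 1: d = {'inner': {'x': 34, 'y': 5}}
After line 2 (inner x overwritten): d = {'inner': {'x': 123, 'y': 5}}

{'inner': {'x': 123, 'y': 5}}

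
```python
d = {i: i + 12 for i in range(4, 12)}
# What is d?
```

{4: 16, 5: 17, 6: 18, 7: 19, 8: 20, 9: 21, 10: 22, 11: 23}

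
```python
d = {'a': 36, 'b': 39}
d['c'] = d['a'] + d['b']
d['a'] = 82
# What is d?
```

After line 1: d = {'a': 36, 'b': 39}
After line 2 (d['c'] = 36 + 39): d = {'a': 36, 'b': 39, 'c': 75}
After line 3: d = {'a': 82, 'b': 39, 'c': 75}

{'a': 82, 'b': 39, 'c': 75}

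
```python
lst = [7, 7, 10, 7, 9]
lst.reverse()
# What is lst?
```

[9, 7, 10, 7, 7]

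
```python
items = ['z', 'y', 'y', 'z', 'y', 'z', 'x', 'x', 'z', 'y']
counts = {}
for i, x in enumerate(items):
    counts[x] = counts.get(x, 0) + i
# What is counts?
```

Initial: counts = {}, items = ['z', 'y', 'y', 'z', 'y', 'z', 'x', 'x', 'z', 'y']
i=0, x='z': counts = {'z': 0}
i=1, x='y': counts = {'z': 0, 'y': 1}
i=2, x='y': counts = {'z': 0, 'y': 3}
i=3, x='z': counts = {'z': 3, 'y': 3}
i=4, x='y': counts = {'z': 3, 'y': 7}
i=5, x='z': counts = {'z': 8, 'y': 7}
i=6, x='x': counts = {'z': 8, 'y': 7, 'x': 6}
i=7, x='x': counts = {'z': 8, 'y': 7, 'x': 13}
i=8, x='z': counts = {'z': 16, 'y': 7, 'x': 13}
i=9, x='y': counts = {'z': 16, 'y': 16, 'x': 13}

{'z': 16, 'y': 16, 'x': 13}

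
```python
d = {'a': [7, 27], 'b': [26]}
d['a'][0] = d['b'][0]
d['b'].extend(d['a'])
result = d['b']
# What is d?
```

After line 1: d = {'a': [7, 27], 'b': [26]}
After line 2 (a[0] = b[0] = 26): d = {'a': [26, 27], 'b': [26]}
After line 3 (b.extend(a) appends [26, 27]): d = {'a': [26, 27], 'b': [26, 26, 27]}
After line 4: result = d['b'] = [26, 26, 27]

{'a': [26, 27], 'b': [26, 26, 27]}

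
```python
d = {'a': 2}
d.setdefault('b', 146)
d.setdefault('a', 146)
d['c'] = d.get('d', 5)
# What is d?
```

After line 1: d = {'a': 2}
After line 2 (setdefault adds 'b'=146): d = {'a': 2, 'b': 146}
After line 3 (setdefault 'a' no-op, already exists): d = {'a': 2, 'b': 146}
After line 4 (get('d', 5) returns default since 'd' not in d): d = {'a': 2, 'b': 146, 'c': 5}

{'a': 2, 'b': 146, 'c': 5}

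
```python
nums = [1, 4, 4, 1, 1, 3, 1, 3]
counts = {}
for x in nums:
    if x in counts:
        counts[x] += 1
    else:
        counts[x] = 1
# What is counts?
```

Initial: counts = {}, nums = [1, 4, 4, 1, 1, 3, 1, 3]
See 1: counts = {1: 1}
See 4: counts = {1: 1, 4: 1}
See 4: counts = {1: 1, 4: 2}
See 1: counts = {1: 2, 4: 2}
See 1: counts = {1: 3, 4: 2}
See 3: counts = {1: 3, 4: 2, 3: 1}
See 1: counts = {1: 4, 4: 2, 3: 1}
See 3: counts = {1: 4, 4: 2, 3: 2}

{1: 4, 4: 2, 3: 2}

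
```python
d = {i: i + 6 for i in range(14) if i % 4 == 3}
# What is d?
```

{3: 9, 7: 13, 11: 17}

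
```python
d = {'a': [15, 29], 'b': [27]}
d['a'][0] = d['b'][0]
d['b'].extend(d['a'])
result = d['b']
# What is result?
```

After line 1: d = {'a': [15, 29], 'b': [27]}
After line 2 (a[0] = b[0] = 27): d = {'a': [27, 29], 'b': [27]}
After line 3 (b.extend(a) appends [27, 29]): d = {'a': [27, 29], 'b': [27, 27, 29]}
After line 4: result = d['b'] = [27, 27, 29]

[27, 27, 29]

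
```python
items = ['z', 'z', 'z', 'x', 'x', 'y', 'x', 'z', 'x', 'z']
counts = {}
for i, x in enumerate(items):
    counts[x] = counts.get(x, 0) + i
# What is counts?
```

Initial: counts = {}, items = ['z', 'z', 'z', 'x', 'x', 'y', 'x', 'z', 'x', 'z']
i=0, x='z': counts = {'z': 0}
i=1, x='z': counts = {'z': 1}
i=2, x='z': counts = {'z': 3}
i=3, x='x': counts = {'z': 3, 'x': 3}
i=4, x='x': counts = {'z': 3, 'x': 7}
i=5, x='y': counts = {'z': 3, 'x': 7, 'y': 5}
i=6, x='x': counts = {'z': 3, 'x': 13, 'y': 5}
i=7, x='z': counts = {'z': 10, 'x': 13, 'y': 5}
i=8, x='x': counts = {'z': 10, 'x': 21, 'y': 5}
i=9, x='z': counts = {'z': 19, 'x': 21, 'y': 5}

{'z': 19, 'x': 21, 'y': 5}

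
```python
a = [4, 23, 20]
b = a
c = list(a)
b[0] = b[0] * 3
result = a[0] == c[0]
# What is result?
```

After line 1: a = [4, 23, 20]
After line 2 (b = a, alias): a = [4, 23, 20], b = [4, 23, 20]
After line 3 (c = list(a) is a copy, new object): c = [4, 23, 20]
After line 4 (b[0] = 4 * 3 = 12; mutates shared a/b): a = b = [12, 23, 20], c = [4, 23, 20]
After line 5 (a[0] = 12, c[0] = 4; result = False)

False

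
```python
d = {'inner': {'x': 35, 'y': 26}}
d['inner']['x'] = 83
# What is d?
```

After line 1: d = {'inner': {'x': 35, 'y': 26}}
After line 2 (inner x overwritten): d = {'inner': {'x': 83, 'y': 26}}

{'inner': {'x': 83, 'y': 26}}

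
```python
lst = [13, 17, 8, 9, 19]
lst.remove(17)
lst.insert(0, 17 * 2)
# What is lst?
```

After line 1: lst = [13, 17, 8, 9, 19]
After line 2 (remove first 17): lst = [13, 8, 9, 19]
After line 3 (insert 34 at index 0): lst = [34, 13, 8, 9, 19]

[34, 13, 8, 9, 19]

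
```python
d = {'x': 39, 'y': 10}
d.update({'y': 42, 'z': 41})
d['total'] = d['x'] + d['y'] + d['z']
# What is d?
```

After line 1: d = {'x': 39, 'y': 10}
After line 2 (y overwritten, z added): d = {'x': 39, 'y': 42, 'z': 41}
After line 3 (total = 39 + 42 + 41 = 122): d = {'x': 39, 'y': 42, 'z': 41, 'total': 122}

{'x': 39, 'y': 42, 'z': 41, 'total': 122}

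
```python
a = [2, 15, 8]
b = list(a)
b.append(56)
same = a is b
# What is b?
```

After line 1: a = [2, 15, 8]
After line 2 (b = list(a) is a shallow copy, new object): a = [2, 15, 8], b = [2, 15, 8]
After line 3 (append only mutates b): a = [2, 15, 8], b = [2, 15, 8, 56]
After line 4 (same = a is b; different objects -> False): same = False

[2, 15, 8, 56]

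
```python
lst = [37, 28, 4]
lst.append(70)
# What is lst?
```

[37, 28, 4, 70]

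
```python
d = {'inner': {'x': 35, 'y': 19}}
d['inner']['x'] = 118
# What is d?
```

After line 1: d = {'inner': {'x': 35, 'y': 19}}
After line 2 (inner x overwritten): d = {'inner': {'x': 118, 'y': 19}}

{'inner': {'x': 118, 'y': 19}}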